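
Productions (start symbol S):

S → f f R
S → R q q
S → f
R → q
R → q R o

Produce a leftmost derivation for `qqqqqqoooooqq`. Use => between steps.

S => Rqq   [S → R q q]
Rqq => qRoqq   [R → q R o]
qRoqq => qqRooqq   [R → q R o]
qqRooqq => qqqRoooqq   [R → q R o]
qqqRoooqq => qqqqRooooqq   [R → q R o]
qqqqRooooqq => qqqqqRoooooqq   [R → q R o]
qqqqqRoooooqq => qqqqqqoooooqq   [R → q]

S => Rqq => qRoqq => qqRooqq => qqqRoooqq => qqqqRooooqq => qqqqqRoooooqq => qqqqqqoooooqq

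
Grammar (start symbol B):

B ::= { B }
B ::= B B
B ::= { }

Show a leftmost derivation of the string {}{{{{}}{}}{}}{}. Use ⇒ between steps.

B ⇒ BB ⇒ BBB ⇒ {}BB ⇒ {}{B}B ⇒ {}{BB}B ⇒ {}{{B}B}B ⇒ {}{{BB}B}B ⇒ {}{{{B}B}B}B ⇒ {}{{{{}}B}B}B ⇒ {}{{{{}}{}}B}B ⇒ {}{{{{}}{}}{}}B ⇒ {}{{{{}}{}}{}}{}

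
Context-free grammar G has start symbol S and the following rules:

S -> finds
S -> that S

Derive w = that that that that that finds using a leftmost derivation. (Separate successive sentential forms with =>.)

S => that S => that that S => that that that S => that that that that S => that that that that that S => that that that that that finds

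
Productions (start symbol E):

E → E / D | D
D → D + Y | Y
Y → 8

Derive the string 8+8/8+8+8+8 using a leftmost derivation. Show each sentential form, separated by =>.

E => E/D   [E → E / D]
E/D => D/D   [E → D]
D/D => D+Y/D   [D → D + Y]
D+Y/D => Y+Y/D   [D → Y]
Y+Y/D => 8+Y/D   [Y → 8]
8+Y/D => 8+8/D   [Y → 8]
8+8/D => 8+8/D+Y   [D → D + Y]
8+8/D+Y => 8+8/D+Y+Y   [D → D + Y]
8+8/D+Y+Y => 8+8/D+Y+Y+Y   [D → D + Y]
8+8/D+Y+Y+Y => 8+8/Y+Y+Y+Y   [D → Y]
8+8/Y+Y+Y+Y => 8+8/8+Y+Y+Y   [Y → 8]
8+8/8+Y+Y+Y => 8+8/8+8+Y+Y   [Y → 8]
8+8/8+8+Y+Y => 8+8/8+8+8+Y   [Y → 8]
8+8/8+8+8+Y => 8+8/8+8+8+8   [Y → 8]

E => E/D => D/D => D+Y/D => Y+Y/D => 8+Y/D => 8+8/D => 8+8/D+Y => 8+8/D+Y+Y => 8+8/D+Y+Y+Y => 8+8/Y+Y+Y+Y => 8+8/8+Y+Y+Y => 8+8/8+8+Y+Y => 8+8/8+8+8+Y => 8+8/8+8+8+8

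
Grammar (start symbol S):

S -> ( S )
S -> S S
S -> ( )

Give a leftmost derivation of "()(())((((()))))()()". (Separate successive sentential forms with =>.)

S => SS   [S -> S S]
SS => ()S   [S -> ( )]
()S => ()SS   [S -> S S]
()SS => ()SSS   [S -> S S]
()SSS => ()(S)SS   [S -> ( S )]
()(S)SS => ()(())SS   [S -> ( )]
()(())SS => ()(())SSS   [S -> S S]
()(())SSS => ()(())(S)SS   [S -> ( S )]
()(())(S)SS => ()(())((S))SS   [S -> ( S )]
()(())((S))SS => ()(())(((S)))SS   [S -> ( S )]
()(())(((S)))SS => ()(())((((S))))SS   [S -> ( S )]
()(())((((S))))SS => ()(())((((()))))SS   [S -> ( )]
()(())((((()))))SS => ()(())((((()))))()S   [S -> ( )]
()(())((((()))))()S => ()(())((((()))))()()   [S -> ( )]

S => SS => ()S => ()SS => ()SSS => ()(S)SS => ()(())SS => ()(())SSS => ()(())(S)SS => ()(())((S))SS => ()(())(((S)))SS => ()(())((((S))))SS => ()(())((((()))))SS => ()(())((((()))))()S => ()(())((((()))))()()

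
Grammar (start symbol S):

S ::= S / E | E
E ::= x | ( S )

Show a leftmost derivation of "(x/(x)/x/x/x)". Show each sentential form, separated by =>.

S => E => (S) => (S/E) => (S/E/E) => (S/E/E/E) => (S/E/E/E/E) => (E/E/E/E/E) => (x/E/E/E/E) => (x/(S)/E/E/E) => (x/(E)/E/E/E) => (x/(x)/E/E/E) => (x/(x)/x/E/E) => (x/(x)/x/x/E) => (x/(x)/x/x/x)

S => E   [S ::= E]
E => (S)   [E ::= ( S )]
(S) => (S/E)   [S ::= S / E]
(S/E) => (S/E/E)   [S ::= S / E]
(S/E/E) => (S/E/E/E)   [S ::= S / E]
(S/E/E/E) => (S/E/E/E/E)   [S ::= S / E]
(S/E/E/E/E) => (E/E/E/E/E)   [S ::= E]
(E/E/E/E/E) => (x/E/E/E/E)   [E ::= x]
(x/E/E/E/E) => (x/(S)/E/E/E)   [E ::= ( S )]
(x/(S)/E/E/E) => (x/(E)/E/E/E)   [S ::= E]
(x/(E)/E/E/E) => (x/(x)/E/E/E)   [E ::= x]
(x/(x)/E/E/E) => (x/(x)/x/E/E)   [E ::= x]
(x/(x)/x/E/E) => (x/(x)/x/x/E)   [E ::= x]
(x/(x)/x/x/E) => (x/(x)/x/x/x)   [E ::= x]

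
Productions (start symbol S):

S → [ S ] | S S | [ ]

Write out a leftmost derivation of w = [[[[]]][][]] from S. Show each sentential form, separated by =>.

S=>[S]=>[SS]=>[[S]S]=>[[[S]]S]=>[[[[]]]S]=>[[[[]]]SS]=>[[[[]]][]S]=>[[[[]]][][]]

S => [S]   [S → [ S ]]
[S] => [SS]   [S → S S]
[SS] => [[S]S]   [S → [ S ]]
[[S]S] => [[[S]]S]   [S → [ S ]]
[[[S]]S] => [[[[]]]S]   [S → [ ]]
[[[[]]]S] => [[[[]]]SS]   [S → S S]
[[[[]]]SS] => [[[[]]][]S]   [S → [ ]]
[[[[]]][]S] => [[[[]]][][]]   [S → [ ]]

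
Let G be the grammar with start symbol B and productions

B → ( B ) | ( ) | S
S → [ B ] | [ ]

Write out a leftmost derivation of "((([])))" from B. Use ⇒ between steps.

B ⇒ (B) ⇒ ((B)) ⇒ (((B))) ⇒ (((S))) ⇒ ((([])))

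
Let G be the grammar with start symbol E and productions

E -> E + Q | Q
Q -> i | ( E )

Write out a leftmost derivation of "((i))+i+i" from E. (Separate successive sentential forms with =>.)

E => E+Q => E+Q+Q => Q+Q+Q => (E)+Q+Q => (Q)+Q+Q => ((E))+Q+Q => ((Q))+Q+Q => ((i))+Q+Q => ((i))+i+Q => ((i))+i+i

E => E+Q   [E -> E + Q]
E+Q => E+Q+Q   [E -> E + Q]
E+Q+Q => Q+Q+Q   [E -> Q]
Q+Q+Q => (E)+Q+Q   [Q -> ( E )]
(E)+Q+Q => (Q)+Q+Q   [E -> Q]
(Q)+Q+Q => ((E))+Q+Q   [Q -> ( E )]
((E))+Q+Q => ((Q))+Q+Q   [E -> Q]
((Q))+Q+Q => ((i))+Q+Q   [Q -> i]
((i))+Q+Q => ((i))+i+Q   [Q -> i]
((i))+i+Q => ((i))+i+i   [Q -> i]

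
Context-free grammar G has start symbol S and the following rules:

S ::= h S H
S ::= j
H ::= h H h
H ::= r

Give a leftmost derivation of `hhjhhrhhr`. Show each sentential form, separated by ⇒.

S ⇒ hSH ⇒ hhSHH ⇒ hhjHH ⇒ hhjhHhH ⇒ hhjhhHhhH ⇒ hhjhhrhhH ⇒ hhjhhrhhr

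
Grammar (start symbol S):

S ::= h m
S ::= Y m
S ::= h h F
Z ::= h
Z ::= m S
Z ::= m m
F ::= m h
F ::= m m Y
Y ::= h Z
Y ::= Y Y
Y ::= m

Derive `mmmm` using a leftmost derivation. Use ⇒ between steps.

S ⇒ Ym   [S ::= Y m]
Ym ⇒ YYm   [Y ::= Y Y]
YYm ⇒ YYYm   [Y ::= Y Y]
YYYm ⇒ mYYm   [Y ::= m]
mYYm ⇒ mmYm   [Y ::= m]
mmYm ⇒ mmmm   [Y ::= m]

S ⇒ Ym ⇒ YYm ⇒ YYYm ⇒ mYYm ⇒ mmYm ⇒ mmmm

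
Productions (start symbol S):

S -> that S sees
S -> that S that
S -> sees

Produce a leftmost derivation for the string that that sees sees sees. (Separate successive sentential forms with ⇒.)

S ⇒ that S sees ⇒ that that S sees sees ⇒ that that sees sees sees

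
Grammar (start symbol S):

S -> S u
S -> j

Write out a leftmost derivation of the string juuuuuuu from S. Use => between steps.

S => Su => Suu => Suuu => Suuuu => Suuuuu => Suuuuuu => Suuuuuuu => juuuuuuu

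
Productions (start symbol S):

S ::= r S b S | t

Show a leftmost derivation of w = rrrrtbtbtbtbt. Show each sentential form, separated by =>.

S => rSbS   [S ::= r S b S]
rSbS => rrSbSbS   [S ::= r S b S]
rrSbSbS => rrrSbSbSbS   [S ::= r S b S]
rrrSbSbSbS => rrrrSbSbSbSbS   [S ::= r S b S]
rrrrSbSbSbSbS => rrrrtbSbSbSbS   [S ::= t]
rrrrtbSbSbSbS => rrrrtbtbSbSbS   [S ::= t]
rrrrtbtbSbSbS => rrrrtbtbtbSbS   [S ::= t]
rrrrtbtbtbSbS => rrrrtbtbtbtbS   [S ::= t]
rrrrtbtbtbtbS => rrrrtbtbtbtbt   [S ::= t]

S => rSbS => rrSbSbS => rrrSbSbSbS => rrrrSbSbSbSbS => rrrrtbSbSbSbS => rrrrtbtbSbSbS => rrrrtbtbtbSbS => rrrrtbtbtbtbS => rrrrtbtbtbtbt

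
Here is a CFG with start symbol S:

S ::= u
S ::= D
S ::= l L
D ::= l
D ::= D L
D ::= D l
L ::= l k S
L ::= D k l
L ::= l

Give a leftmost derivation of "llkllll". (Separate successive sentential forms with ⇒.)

S⇒lL⇒llkS⇒llkD⇒llkDl⇒llkDll⇒llkDlll⇒llkllll

S ⇒ lL   [S ::= l L]
lL ⇒ llkS   [L ::= l k S]
llkS ⇒ llkD   [S ::= D]
llkD ⇒ llkDl   [D ::= D l]
llkDl ⇒ llkDll   [D ::= D l]
llkDll ⇒ llkDlll   [D ::= D l]
llkDlll ⇒ llkllll   [D ::= l]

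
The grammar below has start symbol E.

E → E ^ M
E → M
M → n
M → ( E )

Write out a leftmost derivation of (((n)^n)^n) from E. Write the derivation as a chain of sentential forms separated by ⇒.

E ⇒ M   [E → M]
M ⇒ (E)   [M → ( E )]
(E) ⇒ (E^M)   [E → E ^ M]
(E^M) ⇒ (M^M)   [E → M]
(M^M) ⇒ ((E)^M)   [M → ( E )]
((E)^M) ⇒ ((E^M)^M)   [E → E ^ M]
((E^M)^M) ⇒ ((M^M)^M)   [E → M]
((M^M)^M) ⇒ (((E)^M)^M)   [M → ( E )]
(((E)^M)^M) ⇒ (((M)^M)^M)   [E → M]
(((M)^M)^M) ⇒ (((n)^M)^M)   [M → n]
(((n)^M)^M) ⇒ (((n)^n)^M)   [M → n]
(((n)^n)^M) ⇒ (((n)^n)^n)   [M → n]

E⇒M⇒(E)⇒(E^M)⇒(M^M)⇒((E)^M)⇒((E^M)^M)⇒((M^M)^M)⇒(((E)^M)^M)⇒(((M)^M)^M)⇒(((n)^M)^M)⇒(((n)^n)^M)⇒(((n)^n)^n)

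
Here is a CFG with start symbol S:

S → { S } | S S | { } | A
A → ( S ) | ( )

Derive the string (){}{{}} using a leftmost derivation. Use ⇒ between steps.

S⇒SS⇒AS⇒()S⇒()SS⇒(){}S⇒(){}{S}⇒(){}{{}}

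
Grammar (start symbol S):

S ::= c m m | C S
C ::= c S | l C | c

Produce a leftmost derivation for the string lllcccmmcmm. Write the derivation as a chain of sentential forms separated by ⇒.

S ⇒ CS ⇒ lCS ⇒ llCS ⇒ lllCS ⇒ lllcS ⇒ lllcCS ⇒ lllccSS ⇒ lllcccmmS ⇒ lllcccmmcmm

S ⇒ CS   [S ::= C S]
CS ⇒ lCS   [C ::= l C]
lCS ⇒ llCS   [C ::= l C]
llCS ⇒ lllCS   [C ::= l C]
lllCS ⇒ lllcS   [C ::= c]
lllcS ⇒ lllcCS   [S ::= C S]
lllcCS ⇒ lllccSS   [C ::= c S]
lllccSS ⇒ lllcccmmS   [S ::= c m m]
lllcccmmS ⇒ lllcccmmcmm   [S ::= c m m]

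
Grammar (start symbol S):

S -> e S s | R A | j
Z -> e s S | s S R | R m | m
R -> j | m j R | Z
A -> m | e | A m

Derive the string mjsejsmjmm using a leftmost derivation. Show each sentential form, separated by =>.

S=>RA=>mjRA=>mjZA=>mjsSRA=>mjseSsRA=>mjsejsRA=>mjsejsmjRA=>mjsejsmjZA=>mjsejsmjmA=>mjsejsmjmm

S => RA   [S -> R A]
RA => mjRA   [R -> m j R]
mjRA => mjZA   [R -> Z]
mjZA => mjsSRA   [Z -> s S R]
mjsSRA => mjseSsRA   [S -> e S s]
mjseSsRA => mjsejsRA   [S -> j]
mjsejsRA => mjsejsmjRA   [R -> m j R]
mjsejsmjRA => mjsejsmjZA   [R -> Z]
mjsejsmjZA => mjsejsmjmA   [Z -> m]
mjsejsmjmA => mjsejsmjmm   [A -> m]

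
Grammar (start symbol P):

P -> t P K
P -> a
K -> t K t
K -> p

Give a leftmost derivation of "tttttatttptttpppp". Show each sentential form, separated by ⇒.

P ⇒ tPK   [P -> t P K]
tPK ⇒ ttPKK   [P -> t P K]
ttPKK ⇒ tttPKKK   [P -> t P K]
tttPKKK ⇒ ttttPKKKK   [P -> t P K]
ttttPKKKK ⇒ tttttPKKKKK   [P -> t P K]
tttttPKKKKK ⇒ tttttaKKKKK   [P -> a]
tttttaKKKKK ⇒ tttttatKtKKKK   [K -> t K t]
tttttatKtKKKK ⇒ tttttattKttKKKK   [K -> t K t]
tttttattKttKKKK ⇒ tttttatttKtttKKKK   [K -> t K t]
tttttatttKtttKKKK ⇒ tttttatttptttKKKK   [K -> p]
tttttatttptttKKKK ⇒ tttttatttptttpKKK   [K -> p]
tttttatttptttpKKK ⇒ tttttatttptttppKK   [K -> p]
tttttatttptttppKK ⇒ tttttatttptttpppK   [K -> p]
tttttatttptttpppK ⇒ tttttatttptttpppp   [K -> p]

P ⇒ tPK ⇒ ttPKK ⇒ tttPKKK ⇒ ttttPKKKK ⇒ tttttPKKKKK ⇒ tttttaKKKKK ⇒ tttttatKtKKKK ⇒ tttttattKttKKKK ⇒ tttttatttKtttKKKK ⇒ tttttatttptttKKKK ⇒ tttttatttptttpKKK ⇒ tttttatttptttppKK ⇒ tttttatttptttpppK ⇒ tttttatttptttpppp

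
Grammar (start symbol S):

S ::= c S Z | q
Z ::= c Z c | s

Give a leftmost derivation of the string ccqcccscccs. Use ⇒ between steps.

S ⇒ cSZ   [S ::= c S Z]
cSZ ⇒ ccSZZ   [S ::= c S Z]
ccSZZ ⇒ ccqZZ   [S ::= q]
ccqZZ ⇒ ccqcZcZ   [Z ::= c Z c]
ccqcZcZ ⇒ ccqccZccZ   [Z ::= c Z c]
ccqccZccZ ⇒ ccqcccZcccZ   [Z ::= c Z c]
ccqcccZcccZ ⇒ ccqcccscccZ   [Z ::= s]
ccqcccscccZ ⇒ ccqcccscccs   [Z ::= s]

S ⇒ cSZ ⇒ ccSZZ ⇒ ccqZZ ⇒ ccqcZcZ ⇒ ccqccZccZ ⇒ ccqcccZcccZ ⇒ ccqcccscccZ ⇒ ccqcccscccs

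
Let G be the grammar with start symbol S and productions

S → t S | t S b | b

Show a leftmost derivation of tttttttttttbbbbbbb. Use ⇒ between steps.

S ⇒ tSb   [S → t S b]
tSb ⇒ ttSbb   [S → t S b]
ttSbb ⇒ tttSbbb   [S → t S b]
tttSbbb ⇒ ttttSbbb   [S → t S]
ttttSbbb ⇒ tttttSbbb   [S → t S]
tttttSbbb ⇒ ttttttSbbbb   [S → t S b]
ttttttSbbbb ⇒ tttttttSbbbb   [S → t S]
tttttttSbbbb ⇒ ttttttttSbbbb   [S → t S]
ttttttttSbbbb ⇒ tttttttttSbbbbb   [S → t S b]
tttttttttSbbbbb ⇒ ttttttttttSbbbbbb   [S → t S b]
ttttttttttSbbbbbb ⇒ tttttttttttSbbbbbb   [S → t S]
tttttttttttSbbbbbb ⇒ tttttttttttbbbbbbb   [S → b]

S ⇒ tSb ⇒ ttSbb ⇒ tttSbbb ⇒ ttttSbbb ⇒ tttttSbbb ⇒ ttttttSbbbb ⇒ tttttttSbbbb ⇒ ttttttttSbbbb ⇒ tttttttttSbbbbb ⇒ ttttttttttSbbbbbb ⇒ tttttttttttSbbbbbb ⇒ tttttttttttbbbbbbb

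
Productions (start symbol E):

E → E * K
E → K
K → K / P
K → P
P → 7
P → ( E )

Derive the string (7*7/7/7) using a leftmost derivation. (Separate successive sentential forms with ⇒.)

E ⇒ K ⇒ P ⇒ (E) ⇒ (E*K) ⇒ (K*K) ⇒ (P*K) ⇒ (7*K) ⇒ (7*K/P) ⇒ (7*K/P/P) ⇒ (7*P/P/P) ⇒ (7*7/P/P) ⇒ (7*7/7/P) ⇒ (7*7/7/7)

E ⇒ K   [E → K]
K ⇒ P   [K → P]
P ⇒ (E)   [P → ( E )]
(E) ⇒ (E*K)   [E → E * K]
(E*K) ⇒ (K*K)   [E → K]
(K*K) ⇒ (P*K)   [K → P]
(P*K) ⇒ (7*K)   [P → 7]
(7*K) ⇒ (7*K/P)   [K → K / P]
(7*K/P) ⇒ (7*K/P/P)   [K → K / P]
(7*K/P/P) ⇒ (7*P/P/P)   [K → P]
(7*P/P/P) ⇒ (7*7/P/P)   [P → 7]
(7*7/P/P) ⇒ (7*7/7/P)   [P → 7]
(7*7/7/P) ⇒ (7*7/7/7)   [P → 7]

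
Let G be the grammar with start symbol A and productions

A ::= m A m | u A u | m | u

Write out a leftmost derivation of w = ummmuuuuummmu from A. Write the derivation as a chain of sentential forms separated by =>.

A => uAu   [A ::= u A u]
uAu => umAmu   [A ::= m A m]
umAmu => ummAmmu   [A ::= m A m]
ummAmmu => ummmAmmmu   [A ::= m A m]
ummmAmmmu => ummmuAummmu   [A ::= u A u]
ummmuAummmu => ummmuuAuummmu   [A ::= u A u]
ummmuuAuummmu => ummmuuuuummmu   [A ::= u]

A => uAu => umAmu => ummAmmu => ummmAmmmu => ummmuAummmu => ummmuuAuummmu => ummmuuuuummmu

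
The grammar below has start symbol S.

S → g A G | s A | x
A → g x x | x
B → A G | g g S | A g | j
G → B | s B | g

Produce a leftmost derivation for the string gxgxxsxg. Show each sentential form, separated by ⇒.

S ⇒ gAG ⇒ gxG ⇒ gxB ⇒ gxAG ⇒ gxgxxG ⇒ gxgxxsB ⇒ gxgxxsAG ⇒ gxgxxsxG ⇒ gxgxxsxg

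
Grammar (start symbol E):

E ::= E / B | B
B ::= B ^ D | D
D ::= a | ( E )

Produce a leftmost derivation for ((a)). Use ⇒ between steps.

E ⇒ B ⇒ D ⇒ (E) ⇒ (B) ⇒ (D) ⇒ ((E)) ⇒ ((B)) ⇒ ((D)) ⇒ ((a))

E ⇒ B   [E ::= B]
B ⇒ D   [B ::= D]
D ⇒ (E)   [D ::= ( E )]
(E) ⇒ (B)   [E ::= B]
(B) ⇒ (D)   [B ::= D]
(D) ⇒ ((E))   [D ::= ( E )]
((E)) ⇒ ((B))   [E ::= B]
((B)) ⇒ ((D))   [B ::= D]
((D)) ⇒ ((a))   [D ::= a]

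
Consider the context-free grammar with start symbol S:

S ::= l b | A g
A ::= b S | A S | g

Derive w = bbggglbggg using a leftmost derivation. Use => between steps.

S => Ag => bSg => bAgg => bbSgg => bbAggg => bbASggg => bbASSggg => bbgSSggg => bbgAgSggg => bbgggSggg => bbggglbggg

S => Ag   [S ::= A g]
Ag => bSg   [A ::= b S]
bSg => bAgg   [S ::= A g]
bAgg => bbSgg   [A ::= b S]
bbSgg => bbAggg   [S ::= A g]
bbAggg => bbASggg   [A ::= A S]
bbASggg => bbASSggg   [A ::= A S]
bbASSggg => bbgSSggg   [A ::= g]
bbgSSggg => bbgAgSggg   [S ::= A g]
bbgAgSggg => bbgggSggg   [A ::= g]
bbgggSggg => bbggglbggg   [S ::= l b]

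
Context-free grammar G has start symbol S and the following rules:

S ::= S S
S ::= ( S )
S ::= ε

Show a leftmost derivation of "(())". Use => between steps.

S => SS   [S ::= S S]
SS => (S)S   [S ::= ( S )]
(S)S => (SS)S   [S ::= S S]
(SS)S => (SSS)S   [S ::= S S]
(SSS)S => ((S)SS)S   [S ::= ( S )]
((S)SS)S => (()SS)S   [S ::= ε]
(()SS)S => (()S)S   [S ::= ε]
(()S)S => (())S   [S ::= ε]
(())S => (())   [S ::= ε]

S => SS => (S)S => (SS)S => (SSS)S => ((S)SS)S => (()SS)S => (()S)S => (())S => (())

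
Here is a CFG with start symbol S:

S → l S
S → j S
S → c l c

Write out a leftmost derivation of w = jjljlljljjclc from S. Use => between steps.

S => jS => jjS => jjlS => jjljS => jjljlS => jjljllS => jjljlljS => jjljlljlS => jjljlljljS => jjljlljljjS => jjljlljljjclc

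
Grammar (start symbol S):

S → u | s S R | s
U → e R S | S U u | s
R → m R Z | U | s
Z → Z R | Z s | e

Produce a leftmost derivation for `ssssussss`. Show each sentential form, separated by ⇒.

S ⇒ sSR ⇒ ssSRR ⇒ sssSRRR ⇒ ssssSRRRR ⇒ ssssuRRRR ⇒ ssssusRRR ⇒ ssssussRR ⇒ ssssusssR ⇒ ssssussss

S ⇒ sSR   [S → s S R]
sSR ⇒ ssSRR   [S → s S R]
ssSRR ⇒ sssSRRR   [S → s S R]
sssSRRR ⇒ ssssSRRRR   [S → s S R]
ssssSRRRR ⇒ ssssuRRRR   [S → u]
ssssuRRRR ⇒ ssssusRRR   [R → s]
ssssusRRR ⇒ ssssussRR   [R → s]
ssssussRR ⇒ ssssusssR   [R → s]
ssssusssR ⇒ ssssussss   [R → s]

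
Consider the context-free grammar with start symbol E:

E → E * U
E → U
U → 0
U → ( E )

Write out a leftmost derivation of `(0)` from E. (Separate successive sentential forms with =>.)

E => U => (E) => (U) => (0)

E => U   [E → U]
U => (E)   [U → ( E )]
(E) => (U)   [E → U]
(U) => (0)   [U → 0]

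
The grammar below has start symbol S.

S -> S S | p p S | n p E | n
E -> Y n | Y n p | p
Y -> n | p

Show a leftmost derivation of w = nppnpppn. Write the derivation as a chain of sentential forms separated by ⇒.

S ⇒ SS ⇒ npES ⇒ npYnpS ⇒ nppnpS ⇒ nppnpppS ⇒ nppnpppn

S ⇒ SS   [S -> S S]
SS ⇒ npES   [S -> n p E]
npES ⇒ npYnpS   [E -> Y n p]
npYnpS ⇒ nppnpS   [Y -> p]
nppnpS ⇒ nppnpppS   [S -> p p S]
nppnpppS ⇒ nppnpppn   [S -> n]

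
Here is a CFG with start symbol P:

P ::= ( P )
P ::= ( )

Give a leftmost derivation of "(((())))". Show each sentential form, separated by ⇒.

P ⇒ (P) ⇒ ((P)) ⇒ (((P))) ⇒ (((())))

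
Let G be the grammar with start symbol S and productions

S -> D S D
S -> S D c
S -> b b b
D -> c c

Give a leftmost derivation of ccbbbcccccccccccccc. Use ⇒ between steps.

S⇒SDc⇒DSDDc⇒ccSDDc⇒ccSDcDDc⇒ccSDcDcDDc⇒ccSDcDcDcDDc⇒ccbbbDcDcDcDDc⇒ccbbbcccDcDcDDc⇒ccbbbccccccDcDDc⇒ccbbbcccccccccDDc⇒ccbbbcccccccccccDc⇒ccbbbcccccccccccccc

S ⇒ SDc   [S -> S D c]
SDc ⇒ DSDDc   [S -> D S D]
DSDDc ⇒ ccSDDc   [D -> c c]
ccSDDc ⇒ ccSDcDDc   [S -> S D c]
ccSDcDDc ⇒ ccSDcDcDDc   [S -> S D c]
ccSDcDcDDc ⇒ ccSDcDcDcDDc   [S -> S D c]
ccSDcDcDcDDc ⇒ ccbbbDcDcDcDDc   [S -> b b b]
ccbbbDcDcDcDDc ⇒ ccbbbcccDcDcDDc   [D -> c c]
ccbbbcccDcDcDDc ⇒ ccbbbccccccDcDDc   [D -> c c]
ccbbbccccccDcDDc ⇒ ccbbbcccccccccDDc   [D -> c c]
ccbbbcccccccccDDc ⇒ ccbbbcccccccccccDc   [D -> c c]
ccbbbcccccccccccDc ⇒ ccbbbcccccccccccccc   [D -> c c]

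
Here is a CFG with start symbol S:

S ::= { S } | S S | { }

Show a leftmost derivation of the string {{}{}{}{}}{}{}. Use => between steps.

S => SS   [S ::= S S]
SS => SSS   [S ::= S S]
SSS => {S}SS   [S ::= { S }]
{S}SS => {SS}SS   [S ::= S S]
{SS}SS => {SSS}SS   [S ::= S S]
{SSS}SS => {SSSS}SS   [S ::= S S]
{SSSS}SS => {{}SSS}SS   [S ::= { }]
{{}SSS}SS => {{}{}SS}SS   [S ::= { }]
{{}{}SS}SS => {{}{}{}S}SS   [S ::= { }]
{{}{}{}S}SS => {{}{}{}{}}SS   [S ::= { }]
{{}{}{}{}}SS => {{}{}{}{}}{}S   [S ::= { }]
{{}{}{}{}}{}S => {{}{}{}{}}{}{}   [S ::= { }]

S => SS => SSS => {S}SS => {SS}SS => {SSS}SS => {SSSS}SS => {{}SSS}SS => {{}{}SS}SS => {{}{}{}S}SS => {{}{}{}{}}SS => {{}{}{}{}}{}S => {{}{}{}{}}{}{}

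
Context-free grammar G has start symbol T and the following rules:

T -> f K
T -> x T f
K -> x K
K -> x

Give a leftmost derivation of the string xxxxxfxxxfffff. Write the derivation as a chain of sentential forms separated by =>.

T => xTf   [T -> x T f]
xTf => xxTff   [T -> x T f]
xxTff => xxxTfff   [T -> x T f]
xxxTfff => xxxxTffff   [T -> x T f]
xxxxTffff => xxxxxTfffff   [T -> x T f]
xxxxxTfffff => xxxxxfKfffff   [T -> f K]
xxxxxfKfffff => xxxxxfxKfffff   [K -> x K]
xxxxxfxKfffff => xxxxxfxxKfffff   [K -> x K]
xxxxxfxxKfffff => xxxxxfxxxfffff   [K -> x]

T => xTf => xxTff => xxxTfff => xxxxTffff => xxxxxTfffff => xxxxxfKfffff => xxxxxfxKfffff => xxxxxfxxKfffff => xxxxxfxxxfffff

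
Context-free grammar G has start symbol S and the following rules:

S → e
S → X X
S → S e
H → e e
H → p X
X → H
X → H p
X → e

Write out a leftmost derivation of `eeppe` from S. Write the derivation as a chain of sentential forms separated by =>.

S => XX => HX => eeX => eeH => eepX => eepH => eeppX => eeppe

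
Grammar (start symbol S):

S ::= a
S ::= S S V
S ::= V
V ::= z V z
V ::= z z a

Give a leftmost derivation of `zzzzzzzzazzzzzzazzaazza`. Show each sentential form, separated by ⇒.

S⇒SSV⇒SSVSV⇒VSVSV⇒zVzSVSV⇒zzVzzSVSV⇒zzzVzzzSVSV⇒zzzzVzzzzSVSV⇒zzzzzVzzzzzSVSV⇒zzzzzzVzzzzzzSVSV⇒zzzzzzzzazzzzzzSVSV⇒zzzzzzzzazzzzzzaVSV⇒zzzzzzzzazzzzzzazzaSV⇒zzzzzzzzazzzzzzazzaaV⇒zzzzzzzzazzzzzzazzaazza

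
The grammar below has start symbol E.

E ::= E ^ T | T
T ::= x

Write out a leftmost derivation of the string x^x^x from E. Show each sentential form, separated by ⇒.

E ⇒ E^T   [E ::= E ^ T]
E^T ⇒ E^T^T   [E ::= E ^ T]
E^T^T ⇒ T^T^T   [E ::= T]
T^T^T ⇒ x^T^T   [T ::= x]
x^T^T ⇒ x^x^T   [T ::= x]
x^x^T ⇒ x^x^x   [T ::= x]

E ⇒ E^T ⇒ E^T^T ⇒ T^T^T ⇒ x^T^T ⇒ x^x^T ⇒ x^x^x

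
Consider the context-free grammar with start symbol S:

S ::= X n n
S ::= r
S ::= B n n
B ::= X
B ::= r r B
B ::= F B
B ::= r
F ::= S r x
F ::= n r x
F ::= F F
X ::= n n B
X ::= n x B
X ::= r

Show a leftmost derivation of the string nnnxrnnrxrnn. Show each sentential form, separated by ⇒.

S ⇒ Xnn   [S ::= X n n]
Xnn ⇒ nnBnn   [X ::= n n B]
nnBnn ⇒ nnXnn   [B ::= X]
nnXnn ⇒ nnnxBnn   [X ::= n x B]
nnnxBnn ⇒ nnnxFBnn   [B ::= F B]
nnnxFBnn ⇒ nnnxSrxBnn   [F ::= S r x]
nnnxSrxBnn ⇒ nnnxXnnrxBnn   [S ::= X n n]
nnnxXnnrxBnn ⇒ nnnxrnnrxBnn   [X ::= r]
nnnxrnnrxBnn ⇒ nnnxrnnrxrnn   [B ::= r]

S ⇒ Xnn ⇒ nnBnn ⇒ nnXnn ⇒ nnnxBnn ⇒ nnnxFBnn ⇒ nnnxSrxBnn ⇒ nnnxXnnrxBnn ⇒ nnnxrnnrxBnn ⇒ nnnxrnnrxrnn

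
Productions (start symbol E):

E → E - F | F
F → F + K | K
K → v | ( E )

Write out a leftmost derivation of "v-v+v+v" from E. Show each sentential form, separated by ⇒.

E⇒E-F⇒F-F⇒K-F⇒v-F⇒v-F+K⇒v-F+K+K⇒v-K+K+K⇒v-v+K+K⇒v-v+v+K⇒v-v+v+v

E ⇒ E-F   [E → E - F]
E-F ⇒ F-F   [E → F]
F-F ⇒ K-F   [F → K]
K-F ⇒ v-F   [K → v]
v-F ⇒ v-F+K   [F → F + K]
v-F+K ⇒ v-F+K+K   [F → F + K]
v-F+K+K ⇒ v-K+K+K   [F → K]
v-K+K+K ⇒ v-v+K+K   [K → v]
v-v+K+K ⇒ v-v+v+K   [K → v]
v-v+v+K ⇒ v-v+v+v   [K → v]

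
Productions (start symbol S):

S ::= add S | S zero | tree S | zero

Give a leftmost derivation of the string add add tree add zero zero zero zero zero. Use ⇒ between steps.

S ⇒ S zero ⇒ S zero zero ⇒ add S zero zero ⇒ add add S zero zero ⇒ add add S zero zero zero ⇒ add add tree S zero zero zero ⇒ add add tree add S zero zero zero ⇒ add add tree add S zero zero zero zero ⇒ add add tree add zero zero zero zero zero

S ⇒ S zero   [S ::= S zero]
S zero ⇒ S zero zero   [S ::= S zero]
S zero zero ⇒ add S zero zero   [S ::= add S]
add S zero zero ⇒ add add S zero zero   [S ::= add S]
add add S zero zero ⇒ add add S zero zero zero   [S ::= S zero]
add add S zero zero zero ⇒ add add tree S zero zero zero   [S ::= tree S]
add add tree S zero zero zero ⇒ add add tree add S zero zero zero   [S ::= add S]
add add tree add S zero zero zero ⇒ add add tree add S zero zero zero zero   [S ::= S zero]
add add tree add S zero zero zero zero ⇒ add add tree add zero zero zero zero zero   [S ::= zero]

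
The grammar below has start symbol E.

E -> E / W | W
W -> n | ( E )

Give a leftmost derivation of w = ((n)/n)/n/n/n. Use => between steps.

E => E/W => E/W/W => E/W/W/W => W/W/W/W => (E)/W/W/W => (E/W)/W/W/W => (W/W)/W/W/W => ((E)/W)/W/W/W => ((W)/W)/W/W/W => ((n)/W)/W/W/W => ((n)/n)/W/W/W => ((n)/n)/n/W/W => ((n)/n)/n/n/W => ((n)/n)/n/n/n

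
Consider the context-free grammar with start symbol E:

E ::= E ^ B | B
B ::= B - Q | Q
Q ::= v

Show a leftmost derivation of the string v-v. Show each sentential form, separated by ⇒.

E ⇒ B ⇒ B-Q ⇒ Q-Q ⇒ v-Q ⇒ v-v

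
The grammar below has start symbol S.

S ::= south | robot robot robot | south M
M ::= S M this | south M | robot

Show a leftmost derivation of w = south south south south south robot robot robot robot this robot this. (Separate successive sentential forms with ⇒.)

S ⇒ south M ⇒ south south M ⇒ south south south M ⇒ south south south S M this ⇒ south south south south M M this ⇒ south south south south south M M this ⇒ south south south south south S M this M this ⇒ south south south south south robot robot robot M this M this ⇒ south south south south south robot robot robot robot this M this ⇒ south south south south south robot robot robot robot this robot this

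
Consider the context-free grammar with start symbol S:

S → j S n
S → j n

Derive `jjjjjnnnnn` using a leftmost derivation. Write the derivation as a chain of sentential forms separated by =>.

S=>jSn=>jjSnn=>jjjSnnn=>jjjjSnnnn=>jjjjjnnnnn

S => jSn   [S → j S n]
jSn => jjSnn   [S → j S n]
jjSnn => jjjSnnn   [S → j S n]
jjjSnnn => jjjjSnnnn   [S → j S n]
jjjjSnnnn => jjjjjnnnnn   [S → j n]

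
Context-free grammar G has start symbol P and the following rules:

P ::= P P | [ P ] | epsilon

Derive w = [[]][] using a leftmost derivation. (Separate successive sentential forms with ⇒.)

P ⇒ PP ⇒ [P]P ⇒ [[P]]P ⇒ [[]]P ⇒ [[]][P] ⇒ [[]][]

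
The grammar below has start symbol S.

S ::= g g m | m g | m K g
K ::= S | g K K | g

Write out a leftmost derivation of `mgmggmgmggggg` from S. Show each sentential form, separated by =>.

S => mKg => mgKKg => mgSKg => mgmKgKg => mgmSgKg => mgmggmgKg => mgmggmgSg => mgmggmgmKgg => mgmggmgmgKKgg => mgmggmgmggKgg => mgmggmgmggggg

S => mKg   [S ::= m K g]
mKg => mgKKg   [K ::= g K K]
mgKKg => mgSKg   [K ::= S]
mgSKg => mgmKgKg   [S ::= m K g]
mgmKgKg => mgmSgKg   [K ::= S]
mgmSgKg => mgmggmgKg   [S ::= g g m]
mgmggmgKg => mgmggmgSg   [K ::= S]
mgmggmgSg => mgmggmgmKgg   [S ::= m K g]
mgmggmgmKgg => mgmggmgmgKKgg   [K ::= g K K]
mgmggmgmgKKgg => mgmggmgmggKgg   [K ::= g]
mgmggmgmggKgg => mgmggmgmggggg   [K ::= g]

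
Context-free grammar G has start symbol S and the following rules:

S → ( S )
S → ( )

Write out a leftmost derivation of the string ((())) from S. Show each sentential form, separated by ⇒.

S⇒(S)⇒((S))⇒((()))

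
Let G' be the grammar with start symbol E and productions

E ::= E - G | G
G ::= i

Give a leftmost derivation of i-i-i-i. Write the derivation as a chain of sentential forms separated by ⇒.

E ⇒ E-G ⇒ E-G-G ⇒ E-G-G-G ⇒ G-G-G-G ⇒ i-G-G-G ⇒ i-i-G-G ⇒ i-i-i-G ⇒ i-i-i-i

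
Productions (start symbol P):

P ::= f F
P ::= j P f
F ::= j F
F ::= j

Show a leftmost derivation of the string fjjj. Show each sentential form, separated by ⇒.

P ⇒ fF ⇒ fjF ⇒ fjjF ⇒ fjjj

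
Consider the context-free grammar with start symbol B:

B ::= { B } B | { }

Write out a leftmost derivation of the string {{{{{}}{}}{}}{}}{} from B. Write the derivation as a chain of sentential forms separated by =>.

B => {B}B => {{B}B}B => {{{B}B}B}B => {{{{B}B}B}B}B => {{{{{}}B}B}B}B => {{{{{}}{}}B}B}B => {{{{{}}{}}{}}B}B => {{{{{}}{}}{}}{}}B => {{{{{}}{}}{}}{}}{}

B => {B}B   [B ::= { B } B]
{B}B => {{B}B}B   [B ::= { B } B]
{{B}B}B => {{{B}B}B}B   [B ::= { B } B]
{{{B}B}B}B => {{{{B}B}B}B}B   [B ::= { B } B]
{{{{B}B}B}B}B => {{{{{}}B}B}B}B   [B ::= { }]
{{{{{}}B}B}B}B => {{{{{}}{}}B}B}B   [B ::= { }]
{{{{{}}{}}B}B}B => {{{{{}}{}}{}}B}B   [B ::= { }]
{{{{{}}{}}{}}B}B => {{{{{}}{}}{}}{}}B   [B ::= { }]
{{{{{}}{}}{}}{}}B => {{{{{}}{}}{}}{}}{}   [B ::= { }]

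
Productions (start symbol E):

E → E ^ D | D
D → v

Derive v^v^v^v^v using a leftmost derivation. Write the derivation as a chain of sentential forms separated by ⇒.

E⇒E^D⇒E^D^D⇒E^D^D^D⇒E^D^D^D^D⇒D^D^D^D^D⇒v^D^D^D^D⇒v^v^D^D^D⇒v^v^v^D^D⇒v^v^v^v^D⇒v^v^v^v^v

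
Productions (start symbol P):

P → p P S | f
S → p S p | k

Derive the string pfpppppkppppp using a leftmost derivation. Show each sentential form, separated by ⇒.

P ⇒ pPS ⇒ pfS ⇒ pfpSp ⇒ pfppSpp ⇒ pfpppSppp ⇒ pfppppSpppp ⇒ pfpppppSppppp ⇒ pfpppppkppppp

P ⇒ pPS   [P → p P S]
pPS ⇒ pfS   [P → f]
pfS ⇒ pfpSp   [S → p S p]
pfpSp ⇒ pfppSpp   [S → p S p]
pfppSpp ⇒ pfpppSppp   [S → p S p]
pfpppSppp ⇒ pfppppSpppp   [S → p S p]
pfppppSpppp ⇒ pfpppppSppppp   [S → p S p]
pfpppppSppppp ⇒ pfpppppkppppp   [S → k]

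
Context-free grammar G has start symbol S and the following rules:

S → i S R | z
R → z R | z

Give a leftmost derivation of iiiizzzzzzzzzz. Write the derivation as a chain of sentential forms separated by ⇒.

S ⇒ iSR ⇒ iiSRR ⇒ iiiSRRR ⇒ iiiiSRRRR ⇒ iiiizRRRR ⇒ iiiizzRRRR ⇒ iiiizzzRRRR ⇒ iiiizzzzRRRR ⇒ iiiizzzzzRRRR ⇒ iiiizzzzzzRRR ⇒ iiiizzzzzzzRR ⇒ iiiizzzzzzzzR ⇒ iiiizzzzzzzzzR ⇒ iiiizzzzzzzzzz

S ⇒ iSR   [S → i S R]
iSR ⇒ iiSRR   [S → i S R]
iiSRR ⇒ iiiSRRR   [S → i S R]
iiiSRRR ⇒ iiiiSRRRR   [S → i S R]
iiiiSRRRR ⇒ iiiizRRRR   [S → z]
iiiizRRRR ⇒ iiiizzRRRR   [R → z R]
iiiizzRRRR ⇒ iiiizzzRRRR   [R → z R]
iiiizzzRRRR ⇒ iiiizzzzRRRR   [R → z R]
iiiizzzzRRRR ⇒ iiiizzzzzRRRR   [R → z R]
iiiizzzzzRRRR ⇒ iiiizzzzzzRRR   [R → z]
iiiizzzzzzRRR ⇒ iiiizzzzzzzRR   [R → z]
iiiizzzzzzzRR ⇒ iiiizzzzzzzzR   [R → z]
iiiizzzzzzzzR ⇒ iiiizzzzzzzzzR   [R → z R]
iiiizzzzzzzzzR ⇒ iiiizzzzzzzzzz   [R → z]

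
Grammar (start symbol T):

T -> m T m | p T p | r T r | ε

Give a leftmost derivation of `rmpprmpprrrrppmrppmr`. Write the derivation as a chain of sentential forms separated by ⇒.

T ⇒ rTr   [T -> r T r]
rTr ⇒ rmTmr   [T -> m T m]
rmTmr ⇒ rmpTpmr   [T -> p T p]
rmpTpmr ⇒ rmppTppmr   [T -> p T p]
rmppTppmr ⇒ rmpprTrppmr   [T -> r T r]
rmpprTrppmr ⇒ rmpprmTmrppmr   [T -> m T m]
rmpprmTmrppmr ⇒ rmpprmpTpmrppmr   [T -> p T p]
rmpprmpTpmrppmr ⇒ rmpprmppTppmrppmr   [T -> p T p]
rmpprmppTppmrppmr ⇒ rmpprmpprTrppmrppmr   [T -> r T r]
rmpprmpprTrppmrppmr ⇒ rmpprmpprrTrrppmrppmr   [T -> r T r]
rmpprmpprrTrrppmrppmr ⇒ rmpprmpprrrrppmrppmr   [T -> ε]

T⇒rTr⇒rmTmr⇒rmpTpmr⇒rmppTppmr⇒rmpprTrppmr⇒rmpprmTmrppmr⇒rmpprmpTpmrppmr⇒rmpprmppTppmrppmr⇒rmpprmpprTrppmrppmr⇒rmpprmpprrTrrppmrppmr⇒rmpprmpprrrrppmrppmr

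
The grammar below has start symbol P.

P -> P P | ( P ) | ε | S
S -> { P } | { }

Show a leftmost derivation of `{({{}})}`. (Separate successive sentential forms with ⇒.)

P ⇒ S ⇒ {P} ⇒ {(P)} ⇒ {(S)} ⇒ {({P})} ⇒ {({S})} ⇒ {({{}})}

P ⇒ S   [P -> S]
S ⇒ {P}   [S -> { P }]
{P} ⇒ {(P)}   [P -> ( P )]
{(P)} ⇒ {(S)}   [P -> S]
{(S)} ⇒ {({P})}   [S -> { P }]
{({P})} ⇒ {({S})}   [P -> S]
{({S})} ⇒ {({{}})}   [S -> { }]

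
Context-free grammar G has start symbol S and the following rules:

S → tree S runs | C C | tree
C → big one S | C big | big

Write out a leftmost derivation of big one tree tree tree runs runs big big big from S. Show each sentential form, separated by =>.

S => C C => C big C => C big big C => big one S big big C => big one tree S runs big big C => big one tree tree S runs runs big big C => big one tree tree tree runs runs big big C => big one tree tree tree runs runs big big big

S => C C   [S → C C]
C C => C big C   [C → C big]
C big C => C big big C   [C → C big]
C big big C => big one S big big C   [C → big one S]
big one S big big C => big one tree S runs big big C   [S → tree S runs]
big one tree S runs big big C => big one tree tree S runs runs big big C   [S → tree S runs]
big one tree tree S runs runs big big C => big one tree tree tree runs runs big big C   [S → tree]
big one tree tree tree runs runs big big C => big one tree tree tree runs runs big big big   [C → big]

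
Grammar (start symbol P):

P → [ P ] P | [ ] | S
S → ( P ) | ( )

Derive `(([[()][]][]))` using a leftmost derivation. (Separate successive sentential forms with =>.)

P => S => (P) => (S) => ((P)) => (([P]P)) => (([[P]P]P)) => (([[S]P]P)) => (([[()]P]P)) => (([[()][]]P)) => (([[()][]][]))

P => S   [P → S]
S => (P)   [S → ( P )]
(P) => (S)   [P → S]
(S) => ((P))   [S → ( P )]
((P)) => (([P]P))   [P → [ P ] P]
(([P]P)) => (([[P]P]P))   [P → [ P ] P]
(([[P]P]P)) => (([[S]P]P))   [P → S]
(([[S]P]P)) => (([[()]P]P))   [S → ( )]
(([[()]P]P)) => (([[()][]]P))   [P → [ ]]
(([[()][]]P)) => (([[()][]][]))   [P → [ ]]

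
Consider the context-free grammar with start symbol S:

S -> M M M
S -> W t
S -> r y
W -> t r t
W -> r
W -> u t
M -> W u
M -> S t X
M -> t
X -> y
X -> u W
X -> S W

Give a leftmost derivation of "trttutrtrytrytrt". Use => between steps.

S=>MMM=>tMM=>tStXM=>tWttXM=>trttXM=>trttuWM=>trttutrtM=>trttutrtStX=>trttutrtrytX=>trttutrtrytSW=>trttutrtrytryW=>trttutrtrytrytrt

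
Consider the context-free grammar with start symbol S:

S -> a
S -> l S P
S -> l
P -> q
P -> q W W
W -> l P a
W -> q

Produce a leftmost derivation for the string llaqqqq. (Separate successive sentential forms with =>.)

S => lSP   [S -> l S P]
lSP => llSPP   [S -> l S P]
llSPP => llaPP   [S -> a]
llaPP => llaqP   [P -> q]
llaqP => llaqqWW   [P -> q W W]
llaqqWW => llaqqqW   [W -> q]
llaqqqW => llaqqqq   [W -> q]

S => lSP => llSPP => llaPP => llaqP => llaqqWW => llaqqqW => llaqqqq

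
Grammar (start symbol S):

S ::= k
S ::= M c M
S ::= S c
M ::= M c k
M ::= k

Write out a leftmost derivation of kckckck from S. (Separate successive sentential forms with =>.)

S => McM   [S ::= M c M]
McM => MckcM   [M ::= M c k]
MckcM => MckckcM   [M ::= M c k]
MckckcM => kckckcM   [M ::= k]
kckckcM => kckckck   [M ::= k]

S=>McM=>MckcM=>MckckcM=>kckckcM=>kckckck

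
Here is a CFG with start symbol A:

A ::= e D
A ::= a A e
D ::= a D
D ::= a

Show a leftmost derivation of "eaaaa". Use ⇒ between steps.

A⇒eD⇒eaD⇒eaaD⇒eaaaD⇒eaaaa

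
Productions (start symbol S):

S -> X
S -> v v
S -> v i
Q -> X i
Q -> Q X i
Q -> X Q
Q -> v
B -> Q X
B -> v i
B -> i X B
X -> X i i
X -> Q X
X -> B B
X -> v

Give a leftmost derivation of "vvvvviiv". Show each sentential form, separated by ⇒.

S ⇒ X   [S -> X]
X ⇒ QX   [X -> Q X]
QX ⇒ QXiX   [Q -> Q X i]
QXiX ⇒ vXiX   [Q -> v]
vXiX ⇒ vBBiX   [X -> B B]
vBBiX ⇒ vQXBiX   [B -> Q X]
vQXBiX ⇒ vXQXBiX   [Q -> X Q]
vXQXBiX ⇒ vvQXBiX   [X -> v]
vvQXBiX ⇒ vvvXBiX   [Q -> v]
vvvXBiX ⇒ vvvvBiX   [X -> v]
vvvvBiX ⇒ vvvvviiX   [B -> v i]
vvvvviiX ⇒ vvvvviiv   [X -> v]

S⇒X⇒QX⇒QXiX⇒vXiX⇒vBBiX⇒vQXBiX⇒vXQXBiX⇒vvQXBiX⇒vvvXBiX⇒vvvvBiX⇒vvvvviiX⇒vvvvviiv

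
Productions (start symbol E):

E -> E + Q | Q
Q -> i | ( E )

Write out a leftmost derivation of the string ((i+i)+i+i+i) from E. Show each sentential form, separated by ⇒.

E ⇒ Q ⇒ (E) ⇒ (E+Q) ⇒ (E+Q+Q) ⇒ (E+Q+Q+Q) ⇒ (Q+Q+Q+Q) ⇒ ((E)+Q+Q+Q) ⇒ ((E+Q)+Q+Q+Q) ⇒ ((Q+Q)+Q+Q+Q) ⇒ ((i+Q)+Q+Q+Q) ⇒ ((i+i)+Q+Q+Q) ⇒ ((i+i)+i+Q+Q) ⇒ ((i+i)+i+i+Q) ⇒ ((i+i)+i+i+i)

E ⇒ Q   [E -> Q]
Q ⇒ (E)   [Q -> ( E )]
(E) ⇒ (E+Q)   [E -> E + Q]
(E+Q) ⇒ (E+Q+Q)   [E -> E + Q]
(E+Q+Q) ⇒ (E+Q+Q+Q)   [E -> E + Q]
(E+Q+Q+Q) ⇒ (Q+Q+Q+Q)   [E -> Q]
(Q+Q+Q+Q) ⇒ ((E)+Q+Q+Q)   [Q -> ( E )]
((E)+Q+Q+Q) ⇒ ((E+Q)+Q+Q+Q)   [E -> E + Q]
((E+Q)+Q+Q+Q) ⇒ ((Q+Q)+Q+Q+Q)   [E -> Q]
((Q+Q)+Q+Q+Q) ⇒ ((i+Q)+Q+Q+Q)   [Q -> i]
((i+Q)+Q+Q+Q) ⇒ ((i+i)+Q+Q+Q)   [Q -> i]
((i+i)+Q+Q+Q) ⇒ ((i+i)+i+Q+Q)   [Q -> i]
((i+i)+i+Q+Q) ⇒ ((i+i)+i+i+Q)   [Q -> i]
((i+i)+i+i+Q) ⇒ ((i+i)+i+i+i)   [Q -> i]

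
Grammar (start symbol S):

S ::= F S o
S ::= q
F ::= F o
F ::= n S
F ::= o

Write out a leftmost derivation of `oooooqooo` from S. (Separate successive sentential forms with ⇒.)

S ⇒ FSo ⇒ oSo ⇒ oFSoo ⇒ oFoSoo ⇒ oooSoo ⇒ oooFSooo ⇒ oooFoSooo ⇒ oooooSooo ⇒ oooooqooo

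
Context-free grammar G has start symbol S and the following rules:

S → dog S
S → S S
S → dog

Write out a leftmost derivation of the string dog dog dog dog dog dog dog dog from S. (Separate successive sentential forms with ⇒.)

S ⇒ S S   [S → S S]
S S ⇒ S S S   [S → S S]
S S S ⇒ S S S S   [S → S S]
S S S S ⇒ S S S S S   [S → S S]
S S S S S ⇒ S S S S S S   [S → S S]
S S S S S S ⇒ dog S S S S S S   [S → dog S]
dog S S S S S S ⇒ dog S S S S S S S   [S → S S]
dog S S S S S S S ⇒ dog dog S S S S S S   [S → dog]
dog dog S S S S S S ⇒ dog dog dog S S S S S   [S → dog]
dog dog dog S S S S S ⇒ dog dog dog dog S S S S   [S → dog]
dog dog dog dog S S S S ⇒ dog dog dog dog dog S S S   [S → dog]
dog dog dog dog dog S S S ⇒ dog dog dog dog dog dog S S   [S → dog]
dog dog dog dog dog dog S S ⇒ dog dog dog dog dog dog dog S   [S → dog]
dog dog dog dog dog dog dog S ⇒ dog dog dog dog dog dog dog dog   [S → dog]

S ⇒ S S ⇒ S S S ⇒ S S S S ⇒ S S S S S ⇒ S S S S S S ⇒ dog S S S S S S ⇒ dog S S S S S S S ⇒ dog dog S S S S S S ⇒ dog dog dog S S S S S ⇒ dog dog dog dog S S S S ⇒ dog dog dog dog dog S S S ⇒ dog dog dog dog dog dog S S ⇒ dog dog dog dog dog dog dog S ⇒ dog dog dog dog dog dog dog dog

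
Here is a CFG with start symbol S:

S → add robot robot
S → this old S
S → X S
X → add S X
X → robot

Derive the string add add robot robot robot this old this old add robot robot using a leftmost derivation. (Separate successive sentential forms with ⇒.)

S ⇒ X S   [S → X S]
X S ⇒ add S X S   [X → add S X]
add S X S ⇒ add add robot robot X S   [S → add robot robot]
add add robot robot X S ⇒ add add robot robot robot S   [X → robot]
add add robot robot robot S ⇒ add add robot robot robot this old S   [S → this old S]
add add robot robot robot this old S ⇒ add add robot robot robot this old this old S   [S → this old S]
add add robot robot robot this old this old S ⇒ add add robot robot robot this old this old add robot robot   [S → add robot robot]

S ⇒ X S ⇒ add S X S ⇒ add add robot robot X S ⇒ add add robot robot robot S ⇒ add add robot robot robot this old S ⇒ add add robot robot robot this old this old S ⇒ add add robot robot robot this old this old add robot robot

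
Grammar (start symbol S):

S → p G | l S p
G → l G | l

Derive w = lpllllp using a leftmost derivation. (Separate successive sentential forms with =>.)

S => lSp   [S → l S p]
lSp => lpGp   [S → p G]
lpGp => lplGp   [G → l G]
lplGp => lpllGp   [G → l G]
lpllGp => lplllGp   [G → l G]
lplllGp => lpllllp   [G → l]

S => lSp => lpGp => lplGp => lpllGp => lplllGp => lpllllp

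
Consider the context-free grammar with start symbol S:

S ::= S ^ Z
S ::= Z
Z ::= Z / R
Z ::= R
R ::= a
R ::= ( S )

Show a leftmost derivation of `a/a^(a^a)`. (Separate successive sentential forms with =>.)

S => S^Z   [S ::= S ^ Z]
S^Z => Z^Z   [S ::= Z]
Z^Z => Z/R^Z   [Z ::= Z / R]
Z/R^Z => R/R^Z   [Z ::= R]
R/R^Z => a/R^Z   [R ::= a]
a/R^Z => a/a^Z   [R ::= a]
a/a^Z => a/a^R   [Z ::= R]
a/a^R => a/a^(S)   [R ::= ( S )]
a/a^(S) => a/a^(S^Z)   [S ::= S ^ Z]
a/a^(S^Z) => a/a^(Z^Z)   [S ::= Z]
a/a^(Z^Z) => a/a^(R^Z)   [Z ::= R]
a/a^(R^Z) => a/a^(a^Z)   [R ::= a]
a/a^(a^Z) => a/a^(a^R)   [Z ::= R]
a/a^(a^R) => a/a^(a^a)   [R ::= a]

S => S^Z => Z^Z => Z/R^Z => R/R^Z => a/R^Z => a/a^Z => a/a^R => a/a^(S) => a/a^(S^Z) => a/a^(Z^Z) => a/a^(R^Z) => a/a^(a^Z) => a/a^(a^R) => a/a^(a^a)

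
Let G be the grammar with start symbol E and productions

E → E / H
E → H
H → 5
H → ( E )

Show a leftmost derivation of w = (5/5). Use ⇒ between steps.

E⇒H⇒(E)⇒(E/H)⇒(H/H)⇒(5/H)⇒(5/5)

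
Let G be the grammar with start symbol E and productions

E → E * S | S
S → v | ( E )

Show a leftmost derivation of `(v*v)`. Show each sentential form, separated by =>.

E => S => (E) => (E*S) => (S*S) => (v*S) => (v*v)

E => S   [E → S]
S => (E)   [S → ( E )]
(E) => (E*S)   [E → E * S]
(E*S) => (S*S)   [E → S]
(S*S) => (v*S)   [S → v]
(v*S) => (v*v)   [S → v]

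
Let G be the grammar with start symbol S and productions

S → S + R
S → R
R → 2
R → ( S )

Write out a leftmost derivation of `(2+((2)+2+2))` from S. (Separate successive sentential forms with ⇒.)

S ⇒ R   [S → R]
R ⇒ (S)   [R → ( S )]
(S) ⇒ (S+R)   [S → S + R]
(S+R) ⇒ (R+R)   [S → R]
(R+R) ⇒ (2+R)   [R → 2]
(2+R) ⇒ (2+(S))   [R → ( S )]
(2+(S)) ⇒ (2+(S+R))   [S → S + R]
(2+(S+R)) ⇒ (2+(S+R+R))   [S → S + R]
(2+(S+R+R)) ⇒ (2+(R+R+R))   [S → R]
(2+(R+R+R)) ⇒ (2+((S)+R+R))   [R → ( S )]
(2+((S)+R+R)) ⇒ (2+((R)+R+R))   [S → R]
(2+((R)+R+R)) ⇒ (2+((2)+R+R))   [R → 2]
(2+((2)+R+R)) ⇒ (2+((2)+2+R))   [R → 2]
(2+((2)+2+R)) ⇒ (2+((2)+2+2))   [R → 2]

S ⇒ R ⇒ (S) ⇒ (S+R) ⇒ (R+R) ⇒ (2+R) ⇒ (2+(S)) ⇒ (2+(S+R)) ⇒ (2+(S+R+R)) ⇒ (2+(R+R+R)) ⇒ (2+((S)+R+R)) ⇒ (2+((R)+R+R)) ⇒ (2+((2)+R+R)) ⇒ (2+((2)+2+R)) ⇒ (2+((2)+2+2))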